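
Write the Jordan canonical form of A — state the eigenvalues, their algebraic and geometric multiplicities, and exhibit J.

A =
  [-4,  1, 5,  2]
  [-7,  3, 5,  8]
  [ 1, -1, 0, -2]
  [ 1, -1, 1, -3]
J_3(-1) ⊕ J_1(-1)

The characteristic polynomial is
  det(x·I − A) = x^4 + 4*x^3 + 6*x^2 + 4*x + 1 = (x + 1)^4

Eigenvalues and multiplicities (the geometric multiplicity of λ is n − rank(A − λI), which equals the number of Jordan blocks for λ):
  λ = -1: algebraic multiplicity = 4, geometric multiplicity = 2

Determining the block sizes for each eigenvalue:
  λ = -1: with am = 4 and gm = 2, the partition is not yet determined (e.g. several partitions of 4 into 2 parts exist). Let N = A − (-1)·I. Computing rank(N^1) = 2, rank(N^2) = 1, rank(N^3) = 0; the number of blocks of size ≥ j is rank(N^{j−1}) − rank(N^j), giving [2, 1, 1]. So we have 1 block(s) of size 3, 1 block(s) of size 1 → block sizes [3, 1]

Assembling the blocks gives a Jordan form
J =
  [-1,  1,  0,  0]
  [ 0, -1,  1,  0]
  [ 0,  0, -1,  0]
  [ 0,  0,  0, -1]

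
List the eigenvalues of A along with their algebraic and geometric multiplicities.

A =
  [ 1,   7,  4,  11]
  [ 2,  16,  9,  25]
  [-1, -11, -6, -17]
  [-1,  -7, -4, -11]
λ = 0: alg = 4, geom = 2

Step 1 — factor the characteristic polynomial to read off the algebraic multiplicities:
  χ_A(x) = x^4

Step 2 — compute geometric multiplicities via the rank-nullity identity g(λ) = n − rank(A − λI):
  rank(A − (0)·I) = 2, so dim ker(A − (0)·I) = n − 2 = 2

Summary:
  λ = 0: algebraic multiplicity = 4, geometric multiplicity = 2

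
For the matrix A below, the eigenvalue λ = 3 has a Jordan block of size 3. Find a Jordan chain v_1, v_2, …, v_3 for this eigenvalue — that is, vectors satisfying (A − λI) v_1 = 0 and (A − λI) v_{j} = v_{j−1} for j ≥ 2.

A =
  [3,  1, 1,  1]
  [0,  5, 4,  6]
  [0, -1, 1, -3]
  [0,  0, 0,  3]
A Jordan chain for λ = 3 of length 3:
v_1 = (1, 0, 0, 0)ᵀ
v_2 = (1, 2, -1, 0)ᵀ
v_3 = (0, 1, 0, 0)ᵀ

Let N = A − (3)·I. We want v_3 with N^3 v_3 = 0 but N^2 v_3 ≠ 0; then v_{j-1} := N · v_j for j = 3, …, 2.

Pick v_3 = (0, 1, 0, 0)ᵀ.
Then v_2 = N · v_3 = (1, 2, -1, 0)ᵀ.
Then v_1 = N · v_2 = (1, 0, 0, 0)ᵀ.

Sanity check: (A − (3)·I) v_1 = (0, 0, 0, 0)ᵀ = 0. ✓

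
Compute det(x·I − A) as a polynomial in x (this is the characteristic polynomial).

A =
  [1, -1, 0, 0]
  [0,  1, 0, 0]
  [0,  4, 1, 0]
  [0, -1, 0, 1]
x^4 - 4*x^3 + 6*x^2 - 4*x + 1

Expanding det(x·I − A) (e.g. by cofactor expansion or by noting that A is similar to its Jordan form J, which has the same characteristic polynomial as A) gives
  χ_A(x) = x^4 - 4*x^3 + 6*x^2 - 4*x + 1
which factors as (x - 1)^4. The eigenvalues (with algebraic multiplicities) are λ = 1 with multiplicity 4.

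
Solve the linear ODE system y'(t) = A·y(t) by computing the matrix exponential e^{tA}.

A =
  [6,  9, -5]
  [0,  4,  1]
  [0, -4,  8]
e^{tA} =
  [exp(6*t), t^2*exp(6*t) + 9*t*exp(6*t), -t^2*exp(6*t)/2 - 5*t*exp(6*t)]
  [0, -2*t*exp(6*t) + exp(6*t), t*exp(6*t)]
  [0, -4*t*exp(6*t), 2*t*exp(6*t) + exp(6*t)]

Strategy: write A = P · J · P⁻¹ where J is a Jordan canonical form, so e^{tA} = P · e^{tJ} · P⁻¹, and e^{tJ} can be computed block-by-block.

A has Jordan form
J =
  [6, 1, 0]
  [0, 6, 1]
  [0, 0, 6]
(up to reordering of blocks).

Per-block formulas:
  For a 3×3 Jordan block J_3(6): exp(t · J_3(6)) = e^(6t)·(I + t·N + (t^2/2)·N^2), where N is the 3×3 nilpotent shift.

After assembling e^{tJ} and conjugating by P, we get:

e^{tA} =
  [exp(6*t), t^2*exp(6*t) + 9*t*exp(6*t), -t^2*exp(6*t)/2 - 5*t*exp(6*t)]
  [0, -2*t*exp(6*t) + exp(6*t), t*exp(6*t)]
  [0, -4*t*exp(6*t), 2*t*exp(6*t) + exp(6*t)]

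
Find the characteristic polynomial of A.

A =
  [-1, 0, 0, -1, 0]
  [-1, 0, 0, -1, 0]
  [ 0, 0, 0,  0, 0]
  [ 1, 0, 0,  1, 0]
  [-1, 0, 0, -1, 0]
x^5

Expanding det(x·I − A) (e.g. by cofactor expansion or by noting that A is similar to its Jordan form J, which has the same characteristic polynomial as A) gives
  χ_A(x) = x^5
which factors as x^5. The eigenvalues (with algebraic multiplicities) are λ = 0 with multiplicity 5.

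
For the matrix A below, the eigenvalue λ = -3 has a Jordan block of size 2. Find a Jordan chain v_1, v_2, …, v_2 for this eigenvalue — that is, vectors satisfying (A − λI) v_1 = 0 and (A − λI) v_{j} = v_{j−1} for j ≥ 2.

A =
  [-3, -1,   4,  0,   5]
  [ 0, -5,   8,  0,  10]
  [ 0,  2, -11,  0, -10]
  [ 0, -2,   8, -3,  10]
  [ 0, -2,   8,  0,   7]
A Jordan chain for λ = -3 of length 2:
v_1 = (-1, -2, 2, -2, -2)ᵀ
v_2 = (0, 1, 0, 0, 0)ᵀ

Let N = A − (-3)·I. We want v_2 with N^2 v_2 = 0 but N^1 v_2 ≠ 0; then v_{j-1} := N · v_j for j = 2, …, 2.

Pick v_2 = (0, 1, 0, 0, 0)ᵀ.
Then v_1 = N · v_2 = (-1, -2, 2, -2, -2)ᵀ.

Sanity check: (A − (-3)·I) v_1 = (0, 0, 0, 0, 0)ᵀ = 0. ✓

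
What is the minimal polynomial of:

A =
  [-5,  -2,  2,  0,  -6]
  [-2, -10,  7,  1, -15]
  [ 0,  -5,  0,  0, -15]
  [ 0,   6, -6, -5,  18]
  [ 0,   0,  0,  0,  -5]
x^3 + 15*x^2 + 75*x + 125

The characteristic polynomial is χ_A(x) = (x + 5)^5, so the eigenvalues are known. The minimal polynomial is
  m_A(x) = Π_λ (x − λ)^{k_λ}
where k_λ is the size of the *largest* Jordan block for λ (equivalently, the smallest k with (A − λI)^k v = 0 for every generalised eigenvector v of λ).

  λ = -5: largest Jordan block has size 3, contributing (x + 5)^3

So m_A(x) = (x + 5)^3 = x^3 + 15*x^2 + 75*x + 125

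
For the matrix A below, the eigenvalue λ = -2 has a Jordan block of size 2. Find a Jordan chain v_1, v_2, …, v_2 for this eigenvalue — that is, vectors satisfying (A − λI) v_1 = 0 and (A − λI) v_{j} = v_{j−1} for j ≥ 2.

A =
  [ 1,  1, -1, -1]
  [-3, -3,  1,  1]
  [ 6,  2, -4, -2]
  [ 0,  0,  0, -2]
A Jordan chain for λ = -2 of length 2:
v_1 = (3, -3, 6, 0)ᵀ
v_2 = (1, 0, 0, 0)ᵀ

Let N = A − (-2)·I. We want v_2 with N^2 v_2 = 0 but N^1 v_2 ≠ 0; then v_{j-1} := N · v_j for j = 2, …, 2.

Pick v_2 = (1, 0, 0, 0)ᵀ.
Then v_1 = N · v_2 = (3, -3, 6, 0)ᵀ.

Sanity check: (A − (-2)·I) v_1 = (0, 0, 0, 0)ᵀ = 0. ✓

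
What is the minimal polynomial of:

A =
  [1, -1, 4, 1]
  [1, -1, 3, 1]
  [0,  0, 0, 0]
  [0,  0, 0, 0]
x^3

The characteristic polynomial is χ_A(x) = x^4, so the eigenvalues are known. The minimal polynomial is
  m_A(x) = Π_λ (x − λ)^{k_λ}
where k_λ is the size of the *largest* Jordan block for λ (equivalently, the smallest k with (A − λI)^k v = 0 for every generalised eigenvector v of λ).

  λ = 0: largest Jordan block has size 3, contributing (x − 0)^3

So m_A(x) = x^3 = x^3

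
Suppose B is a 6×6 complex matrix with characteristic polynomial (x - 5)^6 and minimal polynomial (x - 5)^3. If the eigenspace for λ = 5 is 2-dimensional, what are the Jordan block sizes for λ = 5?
Block sizes for λ = 5: [3, 3]

Step 1 — from the characteristic polynomial, algebraic multiplicity of λ = 5 is 6. From dim ker(B − (5)·I) = 2, there are exactly 2 Jordan blocks for λ = 5.
Step 2 — from the minimal polynomial, the factor (x − 5)^3 tells us the largest block for λ = 5 has size 3.
Step 3 — with total size 6, 2 blocks, and largest block 3, the block sizes (in nonincreasing order) are [3, 3].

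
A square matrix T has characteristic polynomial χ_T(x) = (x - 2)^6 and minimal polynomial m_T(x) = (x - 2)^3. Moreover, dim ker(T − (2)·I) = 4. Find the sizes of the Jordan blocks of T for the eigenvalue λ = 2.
Block sizes for λ = 2: [3, 1, 1, 1]

Step 1 — from the characteristic polynomial, algebraic multiplicity of λ = 2 is 6. From dim ker(T − (2)·I) = 4, there are exactly 4 Jordan blocks for λ = 2.
Step 2 — from the minimal polynomial, the factor (x − 2)^3 tells us the largest block for λ = 2 has size 3.
Step 3 — with total size 6, 4 blocks, and largest block 3, the block sizes (in nonincreasing order) are [3, 1, 1, 1].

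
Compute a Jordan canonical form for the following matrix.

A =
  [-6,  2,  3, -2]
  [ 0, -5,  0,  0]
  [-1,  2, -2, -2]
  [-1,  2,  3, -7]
J_2(-5) ⊕ J_1(-5) ⊕ J_1(-5)

The characteristic polynomial is
  det(x·I − A) = x^4 + 20*x^3 + 150*x^2 + 500*x + 625 = (x + 5)^4

Eigenvalues and multiplicities (the geometric multiplicity of λ is n − rank(A − λI), which equals the number of Jordan blocks for λ):
  λ = -5: algebraic multiplicity = 4, geometric multiplicity = 3

Determining the block sizes for each eigenvalue:
  λ = -5: 3 blocks summing to 4 forces exactly one block of size 2 and the rest size 1 → block sizes [2, 1, 1]

Assembling the blocks gives a Jordan form
J =
  [-5,  1,  0,  0]
  [ 0, -5,  0,  0]
  [ 0,  0, -5,  0]
  [ 0,  0,  0, -5]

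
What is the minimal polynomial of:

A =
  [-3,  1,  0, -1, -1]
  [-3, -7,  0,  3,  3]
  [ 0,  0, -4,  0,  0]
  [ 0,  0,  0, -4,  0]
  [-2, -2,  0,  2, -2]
x^2 + 8*x + 16

The characteristic polynomial is χ_A(x) = (x + 4)^5, so the eigenvalues are known. The minimal polynomial is
  m_A(x) = Π_λ (x − λ)^{k_λ}
where k_λ is the size of the *largest* Jordan block for λ (equivalently, the smallest k with (A − λI)^k v = 0 for every generalised eigenvector v of λ).

  λ = -4: largest Jordan block has size 2, contributing (x + 4)^2

So m_A(x) = (x + 4)^2 = x^2 + 8*x + 16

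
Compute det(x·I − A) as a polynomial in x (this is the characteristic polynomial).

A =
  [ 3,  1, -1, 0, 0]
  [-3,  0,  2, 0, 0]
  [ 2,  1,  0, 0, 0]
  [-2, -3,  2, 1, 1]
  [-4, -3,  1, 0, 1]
x^5 - 5*x^4 + 10*x^3 - 10*x^2 + 5*x - 1

Expanding det(x·I − A) (e.g. by cofactor expansion or by noting that A is similar to its Jordan form J, which has the same characteristic polynomial as A) gives
  χ_A(x) = x^5 - 5*x^4 + 10*x^3 - 10*x^2 + 5*x - 1
which factors as (x - 1)^5. The eigenvalues (with algebraic multiplicities) are λ = 1 with multiplicity 5.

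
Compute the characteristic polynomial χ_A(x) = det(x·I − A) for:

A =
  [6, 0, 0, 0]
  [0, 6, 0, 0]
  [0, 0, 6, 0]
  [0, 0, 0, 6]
x^4 - 24*x^3 + 216*x^2 - 864*x + 1296

Expanding det(x·I − A) (e.g. by cofactor expansion or by noting that A is similar to its Jordan form J, which has the same characteristic polynomial as A) gives
  χ_A(x) = x^4 - 24*x^3 + 216*x^2 - 864*x + 1296
which factors as (x - 6)^4. The eigenvalues (with algebraic multiplicities) are λ = 6 with multiplicity 4.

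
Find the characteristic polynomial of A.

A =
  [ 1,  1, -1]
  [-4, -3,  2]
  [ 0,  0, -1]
x^3 + 3*x^2 + 3*x + 1

Expanding det(x·I − A) (e.g. by cofactor expansion or by noting that A is similar to its Jordan form J, which has the same characteristic polynomial as A) gives
  χ_A(x) = x^3 + 3*x^2 + 3*x + 1
which factors as (x + 1)^3. The eigenvalues (with algebraic multiplicities) are λ = -1 with multiplicity 3.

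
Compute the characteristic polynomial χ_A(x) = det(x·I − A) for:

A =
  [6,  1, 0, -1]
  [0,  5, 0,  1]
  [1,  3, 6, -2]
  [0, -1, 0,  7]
x^4 - 24*x^3 + 216*x^2 - 864*x + 1296

Expanding det(x·I − A) (e.g. by cofactor expansion or by noting that A is similar to its Jordan form J, which has the same characteristic polynomial as A) gives
  χ_A(x) = x^4 - 24*x^3 + 216*x^2 - 864*x + 1296
which factors as (x - 6)^4. The eigenvalues (with algebraic multiplicities) are λ = 6 with multiplicity 4.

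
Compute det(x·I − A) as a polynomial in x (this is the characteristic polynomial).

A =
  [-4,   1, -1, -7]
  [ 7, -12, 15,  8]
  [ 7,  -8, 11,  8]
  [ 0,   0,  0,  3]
x^4 + 2*x^3 - 23*x^2 - 24*x + 144

Expanding det(x·I − A) (e.g. by cofactor expansion or by noting that A is similar to its Jordan form J, which has the same characteristic polynomial as A) gives
  χ_A(x) = x^4 + 2*x^3 - 23*x^2 - 24*x + 144
which factors as (x - 3)^2*(x + 4)^2. The eigenvalues (with algebraic multiplicities) are λ = -4 with multiplicity 2, λ = 3 with multiplicity 2.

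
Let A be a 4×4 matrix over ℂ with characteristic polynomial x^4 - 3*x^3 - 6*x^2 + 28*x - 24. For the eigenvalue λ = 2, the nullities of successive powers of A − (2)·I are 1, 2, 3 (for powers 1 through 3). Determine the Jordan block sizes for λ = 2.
Block sizes for λ = 2: [3]

From the dimensions of kernels of powers, the number of Jordan blocks of size at least j is d_j − d_{j−1} where d_j = dim ker(N^j) (with d_0 = 0). Computing the differences gives [1, 1, 1].
The number of blocks of size exactly k is (#blocks of size ≥ k) − (#blocks of size ≥ k + 1), so the partition is: 1 block(s) of size 3.
In nonincreasing order the block sizes are [3].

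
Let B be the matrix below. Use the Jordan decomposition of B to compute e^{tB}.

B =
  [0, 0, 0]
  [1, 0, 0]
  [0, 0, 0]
e^{tB} =
  [1, 0, 0]
  [t, 1, 0]
  [0, 0, 1]

Strategy: write B = P · J · P⁻¹ where J is a Jordan canonical form, so e^{tB} = P · e^{tJ} · P⁻¹, and e^{tJ} can be computed block-by-block.

B has Jordan form
J =
  [0, 1, 0]
  [0, 0, 0]
  [0, 0, 0]
(up to reordering of blocks).

Per-block formulas:
  For a 2×2 Jordan block J_2(0): exp(t · J_2(0)) = e^(0t)·(I + t·N), where N is the 2×2 nilpotent shift.
  For a 1×1 block at λ = 0: exp(t · [0]) = [e^(0t)].

After assembling e^{tJ} and conjugating by P, we get:

e^{tB} =
  [1, 0, 0]
  [t, 1, 0]
  [0, 0, 1]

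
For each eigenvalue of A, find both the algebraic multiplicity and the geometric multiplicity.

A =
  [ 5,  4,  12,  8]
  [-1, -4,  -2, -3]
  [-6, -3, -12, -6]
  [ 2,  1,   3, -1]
λ = -3: alg = 4, geom = 2

Step 1 — factor the characteristic polynomial to read off the algebraic multiplicities:
  χ_A(x) = (x + 3)^4

Step 2 — compute geometric multiplicities via the rank-nullity identity g(λ) = n − rank(A − λI):
  rank(A − (-3)·I) = 2, so dim ker(A − (-3)·I) = n − 2 = 2

Summary:
  λ = -3: algebraic multiplicity = 4, geometric multiplicity = 2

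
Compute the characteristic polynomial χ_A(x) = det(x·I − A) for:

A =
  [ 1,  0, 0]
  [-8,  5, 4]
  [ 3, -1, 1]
x^3 - 7*x^2 + 15*x - 9

Expanding det(x·I − A) (e.g. by cofactor expansion or by noting that A is similar to its Jordan form J, which has the same characteristic polynomial as A) gives
  χ_A(x) = x^3 - 7*x^2 + 15*x - 9
which factors as (x - 3)^2*(x - 1). The eigenvalues (with algebraic multiplicities) are λ = 1 with multiplicity 1, λ = 3 with multiplicity 2.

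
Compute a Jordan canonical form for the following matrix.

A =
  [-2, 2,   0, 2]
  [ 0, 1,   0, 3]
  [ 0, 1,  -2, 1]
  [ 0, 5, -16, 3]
J_1(-2) ⊕ J_1(-2) ⊕ J_2(2)

The characteristic polynomial is
  det(x·I − A) = x^4 - 8*x^2 + 16 = (x - 2)^2*(x + 2)^2

Eigenvalues and multiplicities (the geometric multiplicity of λ is n − rank(A − λI), which equals the number of Jordan blocks for λ):
  λ = -2: algebraic multiplicity = 2, geometric multiplicity = 2
  λ = 2: algebraic multiplicity = 2, geometric multiplicity = 1

Determining the block sizes for each eigenvalue:
  λ = -2: gm = am = 2, so every block has size 1 → block sizes [1, 1]
  λ = 2: one block (gm = 1), so the single block has size am = 2 → block sizes [2]

Assembling the blocks gives a Jordan form
J =
  [-2,  0, 0, 0]
  [ 0, -2, 0, 0]
  [ 0,  0, 2, 1]
  [ 0,  0, 0, 2]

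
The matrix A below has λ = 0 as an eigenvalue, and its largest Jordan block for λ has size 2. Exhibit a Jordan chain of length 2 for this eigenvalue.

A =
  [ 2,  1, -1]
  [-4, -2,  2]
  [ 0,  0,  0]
A Jordan chain for λ = 0 of length 2:
v_1 = (2, -4, 0)ᵀ
v_2 = (1, 0, 0)ᵀ

Let N = A − (0)·I. We want v_2 with N^2 v_2 = 0 but N^1 v_2 ≠ 0; then v_{j-1} := N · v_j for j = 2, …, 2.

Pick v_2 = (1, 0, 0)ᵀ.
Then v_1 = N · v_2 = (2, -4, 0)ᵀ.

Sanity check: (A − (0)·I) v_1 = (0, 0, 0)ᵀ = 0. ✓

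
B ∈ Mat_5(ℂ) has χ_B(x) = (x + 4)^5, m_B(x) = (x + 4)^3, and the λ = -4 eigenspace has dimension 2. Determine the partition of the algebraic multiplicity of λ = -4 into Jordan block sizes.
Block sizes for λ = -4: [3, 2]

Step 1 — from the characteristic polynomial, algebraic multiplicity of λ = -4 is 5. From dim ker(B − (-4)·I) = 2, there are exactly 2 Jordan blocks for λ = -4.
Step 2 — from the minimal polynomial, the factor (x + 4)^3 tells us the largest block for λ = -4 has size 3.
Step 3 — with total size 5, 2 blocks, and largest block 3, the block sizes (in nonincreasing order) are [3, 2].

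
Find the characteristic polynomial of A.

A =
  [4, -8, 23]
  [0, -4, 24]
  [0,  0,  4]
x^3 - 4*x^2 - 16*x + 64

Expanding det(x·I − A) (e.g. by cofactor expansion or by noting that A is similar to its Jordan form J, which has the same characteristic polynomial as A) gives
  χ_A(x) = x^3 - 4*x^2 - 16*x + 64
which factors as (x - 4)^2*(x + 4). The eigenvalues (with algebraic multiplicities) are λ = -4 with multiplicity 1, λ = 4 with multiplicity 2.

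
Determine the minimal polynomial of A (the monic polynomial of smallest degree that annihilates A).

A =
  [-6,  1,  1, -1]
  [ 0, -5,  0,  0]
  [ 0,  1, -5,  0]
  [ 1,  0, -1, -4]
x^2 + 10*x + 25

The characteristic polynomial is χ_A(x) = (x + 5)^4, so the eigenvalues are known. The minimal polynomial is
  m_A(x) = Π_λ (x − λ)^{k_λ}
where k_λ is the size of the *largest* Jordan block for λ (equivalently, the smallest k with (A − λI)^k v = 0 for every generalised eigenvector v of λ).

  λ = -5: largest Jordan block has size 2, contributing (x + 5)^2

So m_A(x) = (x + 5)^2 = x^2 + 10*x + 25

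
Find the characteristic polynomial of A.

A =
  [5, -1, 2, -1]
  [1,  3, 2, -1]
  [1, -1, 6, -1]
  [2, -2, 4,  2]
x^4 - 16*x^3 + 96*x^2 - 256*x + 256

Expanding det(x·I − A) (e.g. by cofactor expansion or by noting that A is similar to its Jordan form J, which has the same characteristic polynomial as A) gives
  χ_A(x) = x^4 - 16*x^3 + 96*x^2 - 256*x + 256
which factors as (x - 4)^4. The eigenvalues (with algebraic multiplicities) are λ = 4 with multiplicity 4.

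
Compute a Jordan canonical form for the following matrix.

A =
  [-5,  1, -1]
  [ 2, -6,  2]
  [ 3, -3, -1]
J_2(-4) ⊕ J_1(-4)

The characteristic polynomial is
  det(x·I − A) = x^3 + 12*x^2 + 48*x + 64 = (x + 4)^3

Eigenvalues and multiplicities (the geometric multiplicity of λ is n − rank(A − λI), which equals the number of Jordan blocks for λ):
  λ = -4: algebraic multiplicity = 3, geometric multiplicity = 2

Determining the block sizes for each eigenvalue:
  λ = -4: 2 blocks summing to 3 forces exactly one block of size 2 and the rest size 1 → block sizes [2, 1]

Assembling the blocks gives a Jordan form
J =
  [-4,  1,  0]
  [ 0, -4,  0]
  [ 0,  0, -4]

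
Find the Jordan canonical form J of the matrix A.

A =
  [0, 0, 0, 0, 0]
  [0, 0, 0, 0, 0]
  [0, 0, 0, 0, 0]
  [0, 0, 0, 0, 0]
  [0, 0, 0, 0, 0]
J_1(0) ⊕ J_1(0) ⊕ J_1(0) ⊕ J_1(0) ⊕ J_1(0)

The characteristic polynomial is
  det(x·I − A) = x^5

Eigenvalues and multiplicities (the geometric multiplicity of λ is n − rank(A − λI), which equals the number of Jordan blocks for λ):
  λ = 0: algebraic multiplicity = 5, geometric multiplicity = 5

Determining the block sizes for each eigenvalue:
  λ = 0: gm = am = 5, so every block has size 1 → block sizes [1, 1, 1, 1, 1]

Assembling the blocks gives a Jordan form
J =
  [0, 0, 0, 0, 0]
  [0, 0, 0, 0, 0]
  [0, 0, 0, 0, 0]
  [0, 0, 0, 0, 0]
  [0, 0, 0, 0, 0]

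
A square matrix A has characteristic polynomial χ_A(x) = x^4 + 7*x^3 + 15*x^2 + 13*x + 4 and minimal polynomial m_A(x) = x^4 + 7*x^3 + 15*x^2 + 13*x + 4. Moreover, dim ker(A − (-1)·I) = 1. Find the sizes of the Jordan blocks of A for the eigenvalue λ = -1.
Block sizes for λ = -1: [3]

Step 1 — from the characteristic polynomial, algebraic multiplicity of λ = -1 is 3. From dim ker(A − (-1)·I) = 1, there are exactly 1 Jordan blocks for λ = -1.
Step 2 — from the minimal polynomial, the factor (x + 1)^3 tells us the largest block for λ = -1 has size 3.
Step 3 — with total size 3, 1 blocks, and largest block 3, the block sizes (in nonincreasing order) are [3].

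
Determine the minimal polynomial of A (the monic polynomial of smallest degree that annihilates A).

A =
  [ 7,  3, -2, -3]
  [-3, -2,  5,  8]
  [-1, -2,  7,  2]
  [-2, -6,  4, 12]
x^3 - 18*x^2 + 108*x - 216

The characteristic polynomial is χ_A(x) = (x - 6)^4, so the eigenvalues are known. The minimal polynomial is
  m_A(x) = Π_λ (x − λ)^{k_λ}
where k_λ is the size of the *largest* Jordan block for λ (equivalently, the smallest k with (A − λI)^k v = 0 for every generalised eigenvector v of λ).

  λ = 6: largest Jordan block has size 3, contributing (x − 6)^3

So m_A(x) = (x - 6)^3 = x^3 - 18*x^2 + 108*x - 216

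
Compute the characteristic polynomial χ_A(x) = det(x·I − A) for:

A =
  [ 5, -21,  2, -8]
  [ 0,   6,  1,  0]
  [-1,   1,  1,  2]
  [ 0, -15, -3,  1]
x^4 - 13*x^3 + 60*x^2 - 112*x + 64

Expanding det(x·I − A) (e.g. by cofactor expansion or by noting that A is similar to its Jordan form J, which has the same characteristic polynomial as A) gives
  χ_A(x) = x^4 - 13*x^3 + 60*x^2 - 112*x + 64
which factors as (x - 4)^3*(x - 1). The eigenvalues (with algebraic multiplicities) are λ = 1 with multiplicity 1, λ = 4 with multiplicity 3.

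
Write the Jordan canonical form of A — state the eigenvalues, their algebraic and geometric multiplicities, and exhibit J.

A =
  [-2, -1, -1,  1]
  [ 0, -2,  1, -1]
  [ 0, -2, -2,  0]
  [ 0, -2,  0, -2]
J_3(-2) ⊕ J_1(-2)

The characteristic polynomial is
  det(x·I − A) = x^4 + 8*x^3 + 24*x^2 + 32*x + 16 = (x + 2)^4

Eigenvalues and multiplicities (the geometric multiplicity of λ is n − rank(A − λI), which equals the number of Jordan blocks for λ):
  λ = -2: algebraic multiplicity = 4, geometric multiplicity = 2

Determining the block sizes for each eigenvalue:
  λ = -2: with am = 4 and gm = 2, the partition is not yet determined (e.g. several partitions of 4 into 2 parts exist). Let N = A − (-2)·I. Computing rank(N^1) = 2, rank(N^2) = 1, rank(N^3) = 0; the number of blocks of size ≥ j is rank(N^{j−1}) − rank(N^j), giving [2, 1, 1]. So we have 1 block(s) of size 3, 1 block(s) of size 1 → block sizes [3, 1]

Assembling the blocks gives a Jordan form
J =
  [-2,  1,  0,  0]
  [ 0, -2,  1,  0]
  [ 0,  0, -2,  0]
  [ 0,  0,  0, -2]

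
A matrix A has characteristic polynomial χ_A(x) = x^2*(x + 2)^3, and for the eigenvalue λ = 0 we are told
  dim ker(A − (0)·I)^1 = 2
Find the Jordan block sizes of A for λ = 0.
Block sizes for λ = 0: [1, 1]

From the dimensions of kernels of powers, the number of Jordan blocks of size at least j is d_j − d_{j−1} where d_j = dim ker(N^j) (with d_0 = 0). Computing the differences gives [2].
The number of blocks of size exactly k is (#blocks of size ≥ k) − (#blocks of size ≥ k + 1), so the partition is: 2 block(s) of size 1.
In nonincreasing order the block sizes are [1, 1].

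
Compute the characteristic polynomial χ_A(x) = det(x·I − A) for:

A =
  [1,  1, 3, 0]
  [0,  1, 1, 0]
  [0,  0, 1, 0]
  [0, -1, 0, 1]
x^4 - 4*x^3 + 6*x^2 - 4*x + 1

Expanding det(x·I − A) (e.g. by cofactor expansion or by noting that A is similar to its Jordan form J, which has the same characteristic polynomial as A) gives
  χ_A(x) = x^4 - 4*x^3 + 6*x^2 - 4*x + 1
which factors as (x - 1)^4. The eigenvalues (with algebraic multiplicities) are λ = 1 with multiplicity 4.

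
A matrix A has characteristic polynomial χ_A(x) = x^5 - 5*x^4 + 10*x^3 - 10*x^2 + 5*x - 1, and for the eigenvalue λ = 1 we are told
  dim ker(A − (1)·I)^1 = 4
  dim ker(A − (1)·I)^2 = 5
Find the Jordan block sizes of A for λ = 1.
Block sizes for λ = 1: [2, 1, 1, 1]

From the dimensions of kernels of powers, the number of Jordan blocks of size at least j is d_j − d_{j−1} where d_j = dim ker(N^j) (with d_0 = 0). Computing the differences gives [4, 1].
The number of blocks of size exactly k is (#blocks of size ≥ k) − (#blocks of size ≥ k + 1), so the partition is: 3 block(s) of size 1, 1 block(s) of size 2.
In nonincreasing order the block sizes are [2, 1, 1, 1].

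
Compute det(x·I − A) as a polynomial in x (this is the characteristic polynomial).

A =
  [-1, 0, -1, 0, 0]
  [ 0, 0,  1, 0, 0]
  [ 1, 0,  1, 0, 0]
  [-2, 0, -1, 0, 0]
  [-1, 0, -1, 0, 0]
x^5

Expanding det(x·I − A) (e.g. by cofactor expansion or by noting that A is similar to its Jordan form J, which has the same characteristic polynomial as A) gives
  χ_A(x) = x^5
which factors as x^5. The eigenvalues (with algebraic multiplicities) are λ = 0 with multiplicity 5.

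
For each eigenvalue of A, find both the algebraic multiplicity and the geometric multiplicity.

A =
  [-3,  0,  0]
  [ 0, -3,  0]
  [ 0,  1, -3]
λ = -3: alg = 3, geom = 2

Step 1 — factor the characteristic polynomial to read off the algebraic multiplicities:
  χ_A(x) = (x + 3)^3

Step 2 — compute geometric multiplicities via the rank-nullity identity g(λ) = n − rank(A − λI):
  rank(A − (-3)·I) = 1, so dim ker(A − (-3)·I) = n − 1 = 2

Summary:
  λ = -3: algebraic multiplicity = 3, geometric multiplicity = 2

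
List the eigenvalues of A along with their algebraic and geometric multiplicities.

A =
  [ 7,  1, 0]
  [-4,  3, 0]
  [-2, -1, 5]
λ = 5: alg = 3, geom = 2

Step 1 — factor the characteristic polynomial to read off the algebraic multiplicities:
  χ_A(x) = (x - 5)^3

Step 2 — compute geometric multiplicities via the rank-nullity identity g(λ) = n − rank(A − λI):
  rank(A − (5)·I) = 1, so dim ker(A − (5)·I) = n − 1 = 2

Summary:
  λ = 5: algebraic multiplicity = 3, geometric multiplicity = 2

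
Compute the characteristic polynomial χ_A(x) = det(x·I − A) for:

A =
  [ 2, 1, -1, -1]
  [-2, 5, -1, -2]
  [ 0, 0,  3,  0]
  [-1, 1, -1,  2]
x^4 - 12*x^3 + 54*x^2 - 108*x + 81

Expanding det(x·I − A) (e.g. by cofactor expansion or by noting that A is similar to its Jordan form J, which has the same characteristic polynomial as A) gives
  χ_A(x) = x^4 - 12*x^3 + 54*x^2 - 108*x + 81
which factors as (x - 3)^4. The eigenvalues (with algebraic multiplicities) are λ = 3 with multiplicity 4.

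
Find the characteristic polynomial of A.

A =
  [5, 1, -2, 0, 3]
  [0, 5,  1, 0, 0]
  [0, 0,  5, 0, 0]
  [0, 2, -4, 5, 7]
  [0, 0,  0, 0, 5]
x^5 - 25*x^4 + 250*x^3 - 1250*x^2 + 3125*x - 3125

Expanding det(x·I − A) (e.g. by cofactor expansion or by noting that A is similar to its Jordan form J, which has the same characteristic polynomial as A) gives
  χ_A(x) = x^5 - 25*x^4 + 250*x^3 - 1250*x^2 + 3125*x - 3125
which factors as (x - 5)^5. The eigenvalues (with algebraic multiplicities) are λ = 5 with multiplicity 5.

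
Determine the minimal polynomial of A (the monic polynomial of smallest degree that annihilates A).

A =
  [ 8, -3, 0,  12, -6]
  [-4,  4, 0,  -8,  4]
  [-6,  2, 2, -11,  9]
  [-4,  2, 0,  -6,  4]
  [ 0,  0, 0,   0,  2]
x^2 - 4*x + 4

The characteristic polynomial is χ_A(x) = (x - 2)^5, so the eigenvalues are known. The minimal polynomial is
  m_A(x) = Π_λ (x − λ)^{k_λ}
where k_λ is the size of the *largest* Jordan block for λ (equivalently, the smallest k with (A − λI)^k v = 0 for every generalised eigenvector v of λ).

  λ = 2: largest Jordan block has size 2, contributing (x − 2)^2

So m_A(x) = (x - 2)^2 = x^2 - 4*x + 4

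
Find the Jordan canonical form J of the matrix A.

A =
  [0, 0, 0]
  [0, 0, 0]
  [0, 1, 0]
J_2(0) ⊕ J_1(0)

The characteristic polynomial is
  det(x·I − A) = x^3

Eigenvalues and multiplicities (the geometric multiplicity of λ is n − rank(A − λI), which equals the number of Jordan blocks for λ):
  λ = 0: algebraic multiplicity = 3, geometric multiplicity = 2

Determining the block sizes for each eigenvalue:
  λ = 0: 2 blocks summing to 3 forces exactly one block of size 2 and the rest size 1 → block sizes [2, 1]

Assembling the blocks gives a Jordan form
J =
  [0, 1, 0]
  [0, 0, 0]
  [0, 0, 0]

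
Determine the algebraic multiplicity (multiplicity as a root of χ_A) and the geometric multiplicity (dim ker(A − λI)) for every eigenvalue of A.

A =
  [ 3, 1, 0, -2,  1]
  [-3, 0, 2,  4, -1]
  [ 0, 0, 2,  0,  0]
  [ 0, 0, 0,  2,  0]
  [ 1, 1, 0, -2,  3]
λ = 2: alg = 5, geom = 3

Step 1 — factor the characteristic polynomial to read off the algebraic multiplicities:
  χ_A(x) = (x - 2)^5

Step 2 — compute geometric multiplicities via the rank-nullity identity g(λ) = n − rank(A − λI):
  rank(A − (2)·I) = 2, so dim ker(A − (2)·I) = n − 2 = 3

Summary:
  λ = 2: algebraic multiplicity = 5, geometric multiplicity = 3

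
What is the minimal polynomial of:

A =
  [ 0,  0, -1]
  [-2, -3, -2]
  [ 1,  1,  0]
x^3 + 3*x^2 + 3*x + 1

The characteristic polynomial is χ_A(x) = (x + 1)^3, so the eigenvalues are known. The minimal polynomial is
  m_A(x) = Π_λ (x − λ)^{k_λ}
where k_λ is the size of the *largest* Jordan block for λ (equivalently, the smallest k with (A − λI)^k v = 0 for every generalised eigenvector v of λ).

  λ = -1: largest Jordan block has size 3, contributing (x + 1)^3

So m_A(x) = (x + 1)^3 = x^3 + 3*x^2 + 3*x + 1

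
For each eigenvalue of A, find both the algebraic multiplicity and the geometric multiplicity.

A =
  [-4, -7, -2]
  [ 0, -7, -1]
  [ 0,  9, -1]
λ = -4: alg = 3, geom = 1

Step 1 — factor the characteristic polynomial to read off the algebraic multiplicities:
  χ_A(x) = (x + 4)^3

Step 2 — compute geometric multiplicities via the rank-nullity identity g(λ) = n − rank(A − λI):
  rank(A − (-4)·I) = 2, so dim ker(A − (-4)·I) = n − 2 = 1

Summary:
  λ = -4: algebraic multiplicity = 3, geometric multiplicity = 1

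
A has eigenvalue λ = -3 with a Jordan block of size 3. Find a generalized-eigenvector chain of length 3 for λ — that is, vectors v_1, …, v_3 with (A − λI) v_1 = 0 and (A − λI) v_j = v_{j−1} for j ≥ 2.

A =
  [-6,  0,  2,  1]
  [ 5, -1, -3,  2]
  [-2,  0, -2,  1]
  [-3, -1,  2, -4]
A Jordan chain for λ = -3 of length 3:
v_1 = (-1, 2, -1, -1)ᵀ
v_2 = (0, 2, 0, -1)ᵀ
v_3 = (0, 1, 0, 0)ᵀ

Let N = A − (-3)·I. We want v_3 with N^3 v_3 = 0 but N^2 v_3 ≠ 0; then v_{j-1} := N · v_j for j = 3, …, 2.

Pick v_3 = (0, 1, 0, 0)ᵀ.
Then v_2 = N · v_3 = (0, 2, 0, -1)ᵀ.
Then v_1 = N · v_2 = (-1, 2, -1, -1)ᵀ.

Sanity check: (A − (-3)·I) v_1 = (0, 0, 0, 0)ᵀ = 0. ✓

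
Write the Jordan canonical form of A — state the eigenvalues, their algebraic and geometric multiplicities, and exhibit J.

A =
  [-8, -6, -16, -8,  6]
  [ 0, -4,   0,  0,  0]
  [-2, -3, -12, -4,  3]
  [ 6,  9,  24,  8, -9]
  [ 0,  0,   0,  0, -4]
J_2(-4) ⊕ J_1(-4) ⊕ J_1(-4) ⊕ J_1(-4)

The characteristic polynomial is
  det(x·I − A) = x^5 + 20*x^4 + 160*x^3 + 640*x^2 + 1280*x + 1024 = (x + 4)^5

Eigenvalues and multiplicities (the geometric multiplicity of λ is n − rank(A − λI), which equals the number of Jordan blocks for λ):
  λ = -4: algebraic multiplicity = 5, geometric multiplicity = 4

Determining the block sizes for each eigenvalue:
  λ = -4: 4 blocks summing to 5 forces exactly one block of size 2 and the rest size 1 → block sizes [2, 1, 1, 1]

Assembling the blocks gives a Jordan form
J =
  [-4,  1,  0,  0,  0]
  [ 0, -4,  0,  0,  0]
  [ 0,  0, -4,  0,  0]
  [ 0,  0,  0, -4,  0]
  [ 0,  0,  0,  0, -4]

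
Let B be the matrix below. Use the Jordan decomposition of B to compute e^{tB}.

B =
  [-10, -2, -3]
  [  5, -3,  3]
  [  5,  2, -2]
e^{tB} =
  [-5*t*exp(-5*t) + exp(-5*t), -2*t*exp(-5*t), -3*t*exp(-5*t)]
  [5*t*exp(-5*t), 2*t*exp(-5*t) + exp(-5*t), 3*t*exp(-5*t)]
  [5*t*exp(-5*t), 2*t*exp(-5*t), 3*t*exp(-5*t) + exp(-5*t)]

Strategy: write B = P · J · P⁻¹ where J is a Jordan canonical form, so e^{tB} = P · e^{tJ} · P⁻¹, and e^{tJ} can be computed block-by-block.

B has Jordan form
J =
  [-5,  1,  0]
  [ 0, -5,  0]
  [ 0,  0, -5]
(up to reordering of blocks).

Per-block formulas:
  For a 1×1 block at λ = -5: exp(t · [-5]) = [e^(-5t)].
  For a 2×2 Jordan block J_2(-5): exp(t · J_2(-5)) = e^(-5t)·(I + t·N), where N is the 2×2 nilpotent shift.

After assembling e^{tJ} and conjugating by P, we get:

e^{tB} =
  [-5*t*exp(-5*t) + exp(-5*t), -2*t*exp(-5*t), -3*t*exp(-5*t)]
  [5*t*exp(-5*t), 2*t*exp(-5*t) + exp(-5*t), 3*t*exp(-5*t)]
  [5*t*exp(-5*t), 2*t*exp(-5*t), 3*t*exp(-5*t) + exp(-5*t)]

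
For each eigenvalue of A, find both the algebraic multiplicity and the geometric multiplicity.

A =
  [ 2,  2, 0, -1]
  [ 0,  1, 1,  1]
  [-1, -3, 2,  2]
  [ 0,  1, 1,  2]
λ = 1: alg = 1, geom = 1; λ = 2: alg = 3, geom = 1

Step 1 — factor the characteristic polynomial to read off the algebraic multiplicities:
  χ_A(x) = (x - 2)^3*(x - 1)

Step 2 — compute geometric multiplicities via the rank-nullity identity g(λ) = n − rank(A − λI):
  rank(A − (1)·I) = 3, so dim ker(A − (1)·I) = n − 3 = 1
  rank(A − (2)·I) = 3, so dim ker(A − (2)·I) = n − 3 = 1

Summary:
  λ = 1: algebraic multiplicity = 1, geometric multiplicity = 1
  λ = 2: algebraic multiplicity = 3, geometric multiplicity = 1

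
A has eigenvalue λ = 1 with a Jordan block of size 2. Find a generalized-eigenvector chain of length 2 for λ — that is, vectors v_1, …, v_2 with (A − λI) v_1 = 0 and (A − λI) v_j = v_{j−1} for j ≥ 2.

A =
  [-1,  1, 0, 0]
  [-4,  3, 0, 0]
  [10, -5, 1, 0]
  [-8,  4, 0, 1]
A Jordan chain for λ = 1 of length 2:
v_1 = (-2, -4, 10, -8)ᵀ
v_2 = (1, 0, 0, 0)ᵀ

Let N = A − (1)·I. We want v_2 with N^2 v_2 = 0 but N^1 v_2 ≠ 0; then v_{j-1} := N · v_j for j = 2, …, 2.

Pick v_2 = (1, 0, 0, 0)ᵀ.
Then v_1 = N · v_2 = (-2, -4, 10, -8)ᵀ.

Sanity check: (A − (1)·I) v_1 = (0, 0, 0, 0)ᵀ = 0. ✓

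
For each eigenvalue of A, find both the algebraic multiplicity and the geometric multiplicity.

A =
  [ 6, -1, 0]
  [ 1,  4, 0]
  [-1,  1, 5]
λ = 5: alg = 3, geom = 2

Step 1 — factor the characteristic polynomial to read off the algebraic multiplicities:
  χ_A(x) = (x - 5)^3

Step 2 — compute geometric multiplicities via the rank-nullity identity g(λ) = n − rank(A − λI):
  rank(A − (5)·I) = 1, so dim ker(A − (5)·I) = n − 1 = 2

Summary:
  λ = 5: algebraic multiplicity = 3, geometric multiplicity = 2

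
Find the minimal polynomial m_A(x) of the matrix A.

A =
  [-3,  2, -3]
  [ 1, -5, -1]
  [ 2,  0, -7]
x^3 + 15*x^2 + 75*x + 125

The characteristic polynomial is χ_A(x) = (x + 5)^3, so the eigenvalues are known. The minimal polynomial is
  m_A(x) = Π_λ (x − λ)^{k_λ}
where k_λ is the size of the *largest* Jordan block for λ (equivalently, the smallest k with (A − λI)^k v = 0 for every generalised eigenvector v of λ).

  λ = -5: largest Jordan block has size 3, contributing (x + 5)^3

So m_A(x) = (x + 5)^3 = x^3 + 15*x^2 + 75*x + 125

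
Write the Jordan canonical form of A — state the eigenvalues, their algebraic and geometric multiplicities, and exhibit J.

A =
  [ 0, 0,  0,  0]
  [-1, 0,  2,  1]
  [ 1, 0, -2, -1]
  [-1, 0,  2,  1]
J_1(-1) ⊕ J_1(0) ⊕ J_1(0) ⊕ J_1(0)

The characteristic polynomial is
  det(x·I − A) = x^4 + x^3 = x^3*(x + 1)

Eigenvalues and multiplicities (the geometric multiplicity of λ is n − rank(A − λI), which equals the number of Jordan blocks for λ):
  λ = -1: algebraic multiplicity = 1, geometric multiplicity = 1
  λ = 0: algebraic multiplicity = 3, geometric multiplicity = 3

Determining the block sizes for each eigenvalue:
  λ = -1: one block (gm = 1), so the single block has size am = 1 → block sizes [1]
  λ = 0: gm = am = 3, so every block has size 1 → block sizes [1, 1, 1]

Assembling the blocks gives a Jordan form
J =
  [-1, 0, 0, 0]
  [ 0, 0, 0, 0]
  [ 0, 0, 0, 0]
  [ 0, 0, 0, 0]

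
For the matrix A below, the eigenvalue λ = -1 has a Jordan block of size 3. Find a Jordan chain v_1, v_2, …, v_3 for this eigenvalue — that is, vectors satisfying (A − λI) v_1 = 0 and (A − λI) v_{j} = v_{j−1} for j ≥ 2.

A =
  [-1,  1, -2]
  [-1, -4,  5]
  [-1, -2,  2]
A Jordan chain for λ = -1 of length 3:
v_1 = (1, -2, -1)ᵀ
v_2 = (0, -1, -1)ᵀ
v_3 = (1, 0, 0)ᵀ

Let N = A − (-1)·I. We want v_3 with N^3 v_3 = 0 but N^2 v_3 ≠ 0; then v_{j-1} := N · v_j for j = 3, …, 2.

Pick v_3 = (1, 0, 0)ᵀ.
Then v_2 = N · v_3 = (0, -1, -1)ᵀ.
Then v_1 = N · v_2 = (1, -2, -1)ᵀ.

Sanity check: (A − (-1)·I) v_1 = (0, 0, 0)ᵀ = 0. ✓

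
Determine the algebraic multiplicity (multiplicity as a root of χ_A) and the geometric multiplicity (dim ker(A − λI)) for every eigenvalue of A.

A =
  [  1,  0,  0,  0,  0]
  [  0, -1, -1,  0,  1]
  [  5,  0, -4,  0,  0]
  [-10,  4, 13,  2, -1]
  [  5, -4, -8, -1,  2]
λ = -4: alg = 1, geom = 1; λ = 1: alg = 4, geom = 2

Step 1 — factor the characteristic polynomial to read off the algebraic multiplicities:
  χ_A(x) = (x - 1)^4*(x + 4)

Step 2 — compute geometric multiplicities via the rank-nullity identity g(λ) = n − rank(A − λI):
  rank(A − (-4)·I) = 4, so dim ker(A − (-4)·I) = n − 4 = 1
  rank(A − (1)·I) = 3, so dim ker(A − (1)·I) = n − 3 = 2

Summary:
  λ = -4: algebraic multiplicity = 1, geometric multiplicity = 1
  λ = 1: algebraic multiplicity = 4, geometric multiplicity = 2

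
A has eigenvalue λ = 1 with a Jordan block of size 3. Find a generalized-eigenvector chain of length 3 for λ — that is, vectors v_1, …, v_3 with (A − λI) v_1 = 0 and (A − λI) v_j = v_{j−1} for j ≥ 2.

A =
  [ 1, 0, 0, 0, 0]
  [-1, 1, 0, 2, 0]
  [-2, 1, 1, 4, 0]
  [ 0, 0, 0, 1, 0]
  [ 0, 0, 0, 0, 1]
A Jordan chain for λ = 1 of length 3:
v_1 = (0, 0, -1, 0, 0)ᵀ
v_2 = (0, -1, -2, 0, 0)ᵀ
v_3 = (1, 0, 0, 0, 0)ᵀ

Let N = A − (1)·I. We want v_3 with N^3 v_3 = 0 but N^2 v_3 ≠ 0; then v_{j-1} := N · v_j for j = 3, …, 2.

Pick v_3 = (1, 0, 0, 0, 0)ᵀ.
Then v_2 = N · v_3 = (0, -1, -2, 0, 0)ᵀ.
Then v_1 = N · v_2 = (0, 0, -1, 0, 0)ᵀ.

Sanity check: (A − (1)·I) v_1 = (0, 0, 0, 0, 0)ᵀ = 0. ✓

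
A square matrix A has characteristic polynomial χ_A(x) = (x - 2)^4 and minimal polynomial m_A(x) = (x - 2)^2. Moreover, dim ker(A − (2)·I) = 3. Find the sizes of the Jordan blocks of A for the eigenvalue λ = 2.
Block sizes for λ = 2: [2, 1, 1]

Step 1 — from the characteristic polynomial, algebraic multiplicity of λ = 2 is 4. From dim ker(A − (2)·I) = 3, there are exactly 3 Jordan blocks for λ = 2.
Step 2 — from the minimal polynomial, the factor (x − 2)^2 tells us the largest block for λ = 2 has size 2.
Step 3 — with total size 4, 3 blocks, and largest block 2, the block sizes (in nonincreasing order) are [2, 1, 1].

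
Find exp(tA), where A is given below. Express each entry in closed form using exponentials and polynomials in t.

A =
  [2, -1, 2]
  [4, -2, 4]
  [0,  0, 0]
e^{tA} =
  [2*t + 1, -t, 2*t]
  [4*t, 1 - 2*t, 4*t]
  [0, 0, 1]

Strategy: write A = P · J · P⁻¹ where J is a Jordan canonical form, so e^{tA} = P · e^{tJ} · P⁻¹, and e^{tJ} can be computed block-by-block.

A has Jordan form
J =
  [0, 1, 0]
  [0, 0, 0]
  [0, 0, 0]
(up to reordering of blocks).

Per-block formulas:
  For a 2×2 Jordan block J_2(0): exp(t · J_2(0)) = e^(0t)·(I + t·N), where N is the 2×2 nilpotent shift.
  For a 1×1 block at λ = 0: exp(t · [0]) = [e^(0t)].

After assembling e^{tJ} and conjugating by P, we get:

e^{tA} =
  [2*t + 1, -t, 2*t]
  [4*t, 1 - 2*t, 4*t]
  [0, 0, 1]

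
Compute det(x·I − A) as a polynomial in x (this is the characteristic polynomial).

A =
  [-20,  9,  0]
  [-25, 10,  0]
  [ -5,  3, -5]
x^3 + 15*x^2 + 75*x + 125

Expanding det(x·I − A) (e.g. by cofactor expansion or by noting that A is similar to its Jordan form J, which has the same characteristic polynomial as A) gives
  χ_A(x) = x^3 + 15*x^2 + 75*x + 125
which factors as (x + 5)^3. The eigenvalues (with algebraic multiplicities) are λ = -5 with multiplicity 3.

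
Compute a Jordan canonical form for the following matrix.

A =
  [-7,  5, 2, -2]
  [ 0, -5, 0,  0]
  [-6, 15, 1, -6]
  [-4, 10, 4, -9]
J_2(-5) ⊕ J_1(-5) ⊕ J_1(-5)

The characteristic polynomial is
  det(x·I − A) = x^4 + 20*x^3 + 150*x^2 + 500*x + 625 = (x + 5)^4

Eigenvalues and multiplicities (the geometric multiplicity of λ is n − rank(A − λI), which equals the number of Jordan blocks for λ):
  λ = -5: algebraic multiplicity = 4, geometric multiplicity = 3

Determining the block sizes for each eigenvalue:
  λ = -5: 3 blocks summing to 4 forces exactly one block of size 2 and the rest size 1 → block sizes [2, 1, 1]

Assembling the blocks gives a Jordan form
J =
  [-5,  1,  0,  0]
  [ 0, -5,  0,  0]
  [ 0,  0, -5,  0]
  [ 0,  0,  0, -5]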